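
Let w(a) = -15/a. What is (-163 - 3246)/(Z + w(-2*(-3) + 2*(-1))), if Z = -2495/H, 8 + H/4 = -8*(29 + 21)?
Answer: 5563488/3625 ≈ 1534.8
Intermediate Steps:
H = -1632 (H = -32 + 4*(-8*(29 + 21)) = -32 + 4*(-8*50) = -32 + 4*(-400) = -32 - 1600 = -1632)
Z = 2495/1632 (Z = -2495/(-1632) = -2495*(-1/1632) = 2495/1632 ≈ 1.5288)
(-163 - 3246)/(Z + w(-2*(-3) + 2*(-1))) = (-163 - 3246)/(2495/1632 - 15/(-2*(-3) + 2*(-1))) = -3409/(2495/1632 - 15/(6 - 2)) = -3409/(2495/1632 - 15/4) = -3409/(-3625/1632) = -3409*(-1632/3625) = 5563488/3625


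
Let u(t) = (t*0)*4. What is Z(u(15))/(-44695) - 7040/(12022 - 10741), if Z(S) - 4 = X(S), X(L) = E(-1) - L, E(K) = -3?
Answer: -44950583/8179185 ≈ -5.4957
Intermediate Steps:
u(t) = 0 (u(t) = 0*4 = 0)
X(L) = -3 - L
Z(S) = 1 - S (Z(S) = 4 + (-3 - S) = 1 - S)
Z(u(15))/(-44695) - 7040/(12022 - 10741) = (1 - 1*0)/(-44695) - 7040/(12022 - 10741) = (1 + 0)*(-1/44695) - 7040/1281 = 1*(-1/44695) - 7040*1/1281 = -1/44695 - 7040/1281 = -44950583/8179185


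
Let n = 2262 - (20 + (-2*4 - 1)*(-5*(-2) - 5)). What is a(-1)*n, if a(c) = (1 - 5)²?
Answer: 36592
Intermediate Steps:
n = 2287 (n = 2262 - (20 + (-8 - 1)*(10 - 5)) = 2262 - (20 - 9*5) = 2262 - (20 - 45) = 2262 - 1*(-25) = 2262 + 25 = 2287)
a(c) = 16 (a(c) = (-4)² = 16)
a(-1)*n = 16*2287 = 36592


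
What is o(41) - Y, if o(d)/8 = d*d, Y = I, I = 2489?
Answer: 10959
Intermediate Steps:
Y = 2489
o(d) = 8*d² (o(d) = 8*(d*d) = 8*d²)
o(41) - Y = 8*41² - 1*2489 = 8*1681 - 2489 = 13448 - 2489 = 10959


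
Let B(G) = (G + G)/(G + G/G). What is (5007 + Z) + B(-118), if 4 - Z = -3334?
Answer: 976601/117 ≈ 8347.0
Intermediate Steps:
Z = 3338 (Z = 4 - 1*(-3334) = 4 + 3334 = 3338)
B(G) = 2*G/(1 + G) (B(G) = (2*G)/(G + 1) = (2*G)/(1 + G) = 2*G/(1 + G))
(5007 + Z) + B(-118) = (5007 + 3338) + 2*(-118)/(1 - 118) = 8345 + 2*(-118)/(-117) = 8345 + 2*(-118)*(-1/117) = 8345 + 236/117 = 976601/117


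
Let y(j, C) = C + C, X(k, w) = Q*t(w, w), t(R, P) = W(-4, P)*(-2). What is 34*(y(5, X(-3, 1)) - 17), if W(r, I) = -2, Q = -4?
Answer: -1666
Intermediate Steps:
t(R, P) = 4 (t(R, P) = -2*(-2) = 4)
X(k, w) = -16 (X(k, w) = -4*4 = -16)
y(j, C) = 2*C
34*(y(5, X(-3, 1)) - 17) = 34*(2*(-16) - 17) = 34*(-32 - 17) = 34*(-49) = -1666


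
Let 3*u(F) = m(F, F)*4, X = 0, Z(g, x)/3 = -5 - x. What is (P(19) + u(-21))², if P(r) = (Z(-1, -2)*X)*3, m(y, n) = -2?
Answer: 64/9 ≈ 7.1111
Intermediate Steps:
Z(g, x) = -15 - 3*x (Z(g, x) = 3*(-5 - x) = -15 - 3*x)
u(F) = -8/3 (u(F) = (-2*4)/3 = (⅓)*(-8) = -8/3)
P(r) = 0 (P(r) = ((-15 - 3*(-2))*0)*3 = ((-15 + 6)*0)*3 = -9*0*3 = 0*3 = 0)
(P(19) + u(-21))² = (0 - 8/3)² = (-8/3)² = 64/9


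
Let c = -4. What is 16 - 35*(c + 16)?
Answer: -404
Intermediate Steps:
16 - 35*(c + 16) = 16 - 35*(-4 + 16) = 16 - 35*12 = 16 - 420 = -404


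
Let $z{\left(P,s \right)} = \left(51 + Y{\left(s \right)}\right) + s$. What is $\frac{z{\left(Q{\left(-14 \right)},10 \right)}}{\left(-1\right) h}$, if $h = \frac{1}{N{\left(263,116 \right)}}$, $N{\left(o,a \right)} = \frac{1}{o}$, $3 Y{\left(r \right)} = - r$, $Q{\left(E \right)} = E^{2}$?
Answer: $- \frac{173}{789} \approx -0.21926$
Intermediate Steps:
$Y{\left(r \right)} = - \frac{r}{3}$ ($Y{\left(r \right)} = \frac{\left(-1\right) r}{3} = - \frac{r}{3}$)
$h = 263$ ($h = \frac{1}{\frac{1}{263}} = 263$)
$z{\left(P,s \right)} = 51 + \frac{2 s}{3}$ ($z{\left(P,s \right)} = \left(51 - \frac{s}{3}\right) + s = 51 + \frac{2 s}{3}$)
$\frac{z{\left(Q{\left(-14 \right)},10 \right)}}{\left(-1\right) h} = \frac{51 + \frac{2}{3} \cdot 10}{\left(-1\right) 263} = \frac{51 + \frac{20}{3}}{-263} = \frac{173}{3} \left(- \frac{1}{263}\right) = - \frac{173}{789}$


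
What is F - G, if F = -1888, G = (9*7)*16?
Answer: -2896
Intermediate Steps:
G = 1008 (G = 63*16 = 1008)
F - G = -1888 - 1*1008 = -1888 - 1008 = -2896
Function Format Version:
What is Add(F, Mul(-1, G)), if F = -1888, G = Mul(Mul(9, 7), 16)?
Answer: -2896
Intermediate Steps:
G = 1008 (G = Mul(63, 16) = 1008)
Add(F, Mul(-1, G)) = Add(-1888, Mul(-1, 1008)) = Add(-1888, -1008) = -2896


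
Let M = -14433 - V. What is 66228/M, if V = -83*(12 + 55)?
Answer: -16557/2218 ≈ -7.4648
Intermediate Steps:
V = -5561 (V = -83*67 = -5561)
M = -8872 (M = -14433 - 1*(-5561) = -14433 + 5561 = -8872)
66228/M = 66228/(-8872) = 66228*(-1/8872) = -16557/2218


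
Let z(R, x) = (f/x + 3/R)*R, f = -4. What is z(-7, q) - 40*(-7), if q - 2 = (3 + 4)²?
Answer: 14461/51 ≈ 283.55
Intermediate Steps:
q = 51 (q = 2 + (3 + 4)² = 2 + 7² = 2 + 49 = 51)
z(R, x) = R*(-4/x + 3/R) (z(R, x) = (-4/x + 3/R)*R = R*(-4/x + 3/R))
z(-7, q) - 40*(-7) = (3 - 4*(-7)/51) - 40*(-7) = (3 - 4*(-7)*1/51) + 280 = (3 + 28/51) + 280 = 181/51 + 280 = 14461/51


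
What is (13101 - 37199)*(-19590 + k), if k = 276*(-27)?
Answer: 651658116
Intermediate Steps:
k = -7452
(13101 - 37199)*(-19590 + k) = (13101 - 37199)*(-19590 - 7452) = -24098*(-27042) = 651658116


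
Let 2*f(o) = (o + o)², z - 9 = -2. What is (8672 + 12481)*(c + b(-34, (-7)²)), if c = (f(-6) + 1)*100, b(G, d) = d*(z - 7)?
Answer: 154416900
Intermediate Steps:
z = 7 (z = 9 - 2 = 7)
f(o) = 2*o² (f(o) = (o + o)²/2 = (2*o)²/2 = (4*o²)/2 = 2*o²)
b(G, d) = 0 (b(G, d) = d*(7 - 7) = d*0 = 0)
c = 7300 (c = (2*(-6)² + 1)*100 = (2*36 + 1)*100 = (72 + 1)*100 = 73*100 = 7300)
(8672 + 12481)*(c + b(-34, (-7)²)) = (8672 + 12481)*(7300 + 0) = 21153*7300 = 154416900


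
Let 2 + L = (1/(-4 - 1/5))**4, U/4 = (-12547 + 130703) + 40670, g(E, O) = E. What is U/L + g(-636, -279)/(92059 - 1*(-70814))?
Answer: -6707900548575628/21083204067 ≈ -3.1816e+5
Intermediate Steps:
U = 635304 (U = 4*((-12547 + 130703) + 40670) = 4*(118156 + 40670) = 4*158826 = 635304)
L = -388337/194481 (L = -2 + (1/(-4 - 1/5))**4 = -2 + (1/(-21/5))**4 = -2 + (1*(-5/21))**4 = -2 + (-5/21)**4 = -2 + 625/194481 = -388337/194481 ≈ -1.9968)
U/L + g(-636, -279)/(92059 - 1*(-70814)) = 635304/(-388337/194481) - 636/(92059 - 1*(-70814)) = 635304*(-194481/388337) - 636/(92059 + 70814) = -123554557224/388337 - 636/162873 = -123554557224/388337 - 636*1/162873 = -123554557224/388337 - 212/54291 = -6707900548575628/21083204067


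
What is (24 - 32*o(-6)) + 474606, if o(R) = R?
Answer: 474822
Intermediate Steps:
(24 - 32*o(-6)) + 474606 = (24 - 32*(-6)) + 474606 = (24 + 192) + 474606 = 216 + 474606 = 474822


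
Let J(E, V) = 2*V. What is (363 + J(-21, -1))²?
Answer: 130321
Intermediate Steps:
(363 + J(-21, -1))² = (363 + 2*(-1))² = (363 - 2)² = 361² = 130321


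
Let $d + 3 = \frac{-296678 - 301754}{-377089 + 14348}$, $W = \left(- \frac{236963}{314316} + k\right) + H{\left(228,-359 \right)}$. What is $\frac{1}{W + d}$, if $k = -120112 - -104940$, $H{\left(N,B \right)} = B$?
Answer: $- \frac{114015300156}{1771011532066375} \approx -6.4379 \cdot 10^{-5}$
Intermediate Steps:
$k = -15172$ ($k = -120112 + 104940 = -15172$)
$W = - \frac{4881878759}{314316}$ ($W = \left(- \frac{236963}{314316} - 15172\right) - 359 = - \frac{4769039315}{314316} - 359 = - \frac{4881878759}{314316} \approx -15532.0$)
$d = - \frac{489791}{362741}$ ($d = -3 + \frac{-296678 - 301754}{-377089 + 14348} = -3 - \frac{598432}{-362741} = -3 - - \frac{598432}{362741} = -3 + \frac{598432}{362741} = - \frac{489791}{362741} \approx -1.3503$)
$\frac{1}{W + d} = \frac{1}{- \frac{4881878759}{314316} - \frac{489791}{362741}} = \frac{1}{- \frac{1771011532066375}{114015300156}} = - \frac{114015300156}{1771011532066375}$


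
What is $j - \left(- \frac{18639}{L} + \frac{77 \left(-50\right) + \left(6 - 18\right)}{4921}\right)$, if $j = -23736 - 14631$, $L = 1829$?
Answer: $- \frac{345223742686}{9000509} \approx -38356.0$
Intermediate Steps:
$j = -38367$ ($j = -23736 - 14631 = -38367$)
$j - \left(- \frac{18639}{L} + \frac{77 \left(-50\right) + \left(6 - 18\right)}{4921}\right) = -38367 - \left(- \frac{18639}{1829} + \frac{77 \left(-50\right) + \left(6 - 18\right)}{4921}\right) = -38367 - \left(\left(-18639\right) \frac{1}{1829} + \left(-3850 + \left(6 - 18\right)\right) \frac{1}{4921}\right) = -38367 - \left(- \frac{18639}{1829} + \left(-3850 - 12\right) \frac{1}{4921}\right) = -38367 - \left(- \frac{18639}{1829} - \frac{3862}{4921}\right) = -38367 - - \frac{98786117}{9000509} = -38367 + \frac{98786117}{9000509} = - \frac{345223742686}{9000509}$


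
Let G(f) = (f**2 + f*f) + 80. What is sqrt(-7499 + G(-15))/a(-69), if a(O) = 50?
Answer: I*sqrt(6969)/50 ≈ 1.6696*I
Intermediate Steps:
G(f) = 80 + 2*f**2 (G(f) = (f**2 + f**2) + 80 = 2*f**2 + 80 = 80 + 2*f**2)
sqrt(-7499 + G(-15))/a(-69) = sqrt(-7499 + (80 + 2*(-15)**2))/50 = sqrt(-7499 + (80 + 2*225))*(1/50) = sqrt(-7499 + (80 + 450))*(1/50) = sqrt(-7499 + 530)*(1/50) = sqrt(-6969)*(1/50) = (I*sqrt(6969))*(1/50) = I*sqrt(6969)/50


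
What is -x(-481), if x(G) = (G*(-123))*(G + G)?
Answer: 56914806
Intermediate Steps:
x(G) = -246*G² (x(G) = (-123*G)*(2*G) = -246*G²)
-x(-481) = -(-246)*(-481)² = -(-246)*231361 = -1*(-56914806) = 56914806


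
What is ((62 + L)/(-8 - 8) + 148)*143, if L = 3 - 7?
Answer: 165165/8 ≈ 20646.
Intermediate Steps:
L = -4
((62 + L)/(-8 - 8) + 148)*143 = ((62 - 4)/(-8 - 8) + 148)*143 = (58/(-16) + 148)*143 = (58*(-1/16) + 148)*143 = (-29/8 + 148)*143 = (1155/8)*143 = 165165/8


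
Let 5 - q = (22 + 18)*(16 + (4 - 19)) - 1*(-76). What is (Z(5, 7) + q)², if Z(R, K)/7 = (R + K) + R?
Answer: 64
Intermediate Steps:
Z(R, K) = 7*K + 14*R (Z(R, K) = 7*((R + K) + R) = 7*((K + R) + R) = 7*(K + 2*R) = 7*K + 14*R)
q = -111 (q = 5 - ((22 + 18)*(16 + (4 - 19)) - 1*(-76)) = 5 - (40*(16 - 15) + 76) = 5 - (40*1 + 76) = 5 - (40 + 76) = 5 - 1*116 = 5 - 116 = -111)
(Z(5, 7) + q)² = ((7*7 + 14*5) - 111)² = ((49 + 70) - 111)² = (119 - 111)² = 8² = 64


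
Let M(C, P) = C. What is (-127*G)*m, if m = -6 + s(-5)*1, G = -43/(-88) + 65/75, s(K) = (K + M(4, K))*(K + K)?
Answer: -227203/330 ≈ -688.49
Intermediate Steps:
s(K) = 2*K*(4 + K) (s(K) = (K + 4)*(K + K) = (4 + K)*(2*K) = 2*K*(4 + K))
G = 1789/1320 (G = -43*(-1/88) + 65*(1/75) = 43/88 + 13/15 = 1789/1320 ≈ 1.3553)
m = 4 (m = -6 + (2*(-5)*(4 - 5))*1 = -6 + (2*(-5)*(-1))*1 = -6 + 10*1 = -6 + 10 = 4)
(-127*G)*m = -127*1789/1320*4 = -227203/1320*4 = -227203/330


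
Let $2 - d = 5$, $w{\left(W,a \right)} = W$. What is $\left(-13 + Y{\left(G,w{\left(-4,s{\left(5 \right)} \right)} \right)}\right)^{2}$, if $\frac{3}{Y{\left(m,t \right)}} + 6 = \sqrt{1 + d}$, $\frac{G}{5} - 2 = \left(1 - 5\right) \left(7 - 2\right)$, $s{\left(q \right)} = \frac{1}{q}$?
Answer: $\frac{2106 \sqrt{2} + 6223 i}{2 \left(6 \sqrt{2} + 17 i\right)} \approx 181.53 + 3.0086 i$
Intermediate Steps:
$G = -90$ ($G = 10 + 5 \left(1 - 5\right) \left(7 - 2\right) = 10 + 5 \left(\left(-4\right) 5\right) = 10 + 5 \left(-20\right) = 10 - 100 = -90$)
$d = -3$ ($d = 2 - 5 = -3$)
$Y{\left(m,t \right)} = \frac{3}{-6 + i \sqrt{2}}$ ($Y{\left(m,t \right)} = \frac{3}{-6 + \sqrt{1 - 3}} = \frac{3}{-6 + \sqrt{-2}} = \frac{3}{-6 + i \sqrt{2}}$)
$\left(-13 + Y{\left(G,w{\left(-4,s{\left(5 \right)} \right)} \right)}\right)^{2} = \left(-13 - \left(\frac{9}{19} + \frac{3 i \sqrt{2}}{38}\right)\right)^{2} = \left(- \frac{256}{19} - \frac{3 i \sqrt{2}}{38}\right)^{2}$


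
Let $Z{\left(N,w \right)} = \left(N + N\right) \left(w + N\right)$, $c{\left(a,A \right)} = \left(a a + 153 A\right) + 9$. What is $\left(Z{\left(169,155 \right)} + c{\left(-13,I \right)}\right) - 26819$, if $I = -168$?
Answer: $57167$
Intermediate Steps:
$c{\left(a,A \right)} = 9 + a^{2} + 153 A$ ($c{\left(a,A \right)} = \left(a^{2} + 153 A\right) + 9 = 9 + a^{2} + 153 A$)
$Z{\left(N,w \right)} = 2 N \left(N + w\right)$
$\left(Z{\left(169,155 \right)} + c{\left(-13,I \right)}\right) - 26819 = \left(2 \cdot 169 \left(169 + 155\right) + \left(9 + \left(-13\right)^{2} + 153 \left(-168\right)\right)\right) - 26819 = \left(2 \cdot 169 \cdot 324 + \left(9 + 169 - 25704\right)\right) - 26819 = \left(109512 - 25526\right) - 26819 = 83986 - 26819 = 57167$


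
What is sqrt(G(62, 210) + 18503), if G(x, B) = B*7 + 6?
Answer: sqrt(19979) ≈ 141.35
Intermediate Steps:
G(x, B) = 6 + 7*B (G(x, B) = 7*B + 6 = 6 + 7*B)
sqrt(G(62, 210) + 18503) = sqrt((6 + 7*210) + 18503) = sqrt((6 + 1470) + 18503) = sqrt(1476 + 18503) = sqrt(19979)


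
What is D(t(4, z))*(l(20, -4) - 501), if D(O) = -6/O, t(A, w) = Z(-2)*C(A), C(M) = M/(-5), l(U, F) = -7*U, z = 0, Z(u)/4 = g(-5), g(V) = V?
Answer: 1923/8 ≈ 240.38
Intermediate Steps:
Z(u) = -20 (Z(u) = 4*(-5) = -20)
C(M) = -M/5 (C(M) = M*(-1/5) = -M/5)
t(A, w) = 4*A (t(A, w) = -(-4)*A = 4*A)
D(t(4, z))*(l(20, -4) - 501) = (-6/(4*4))*(-7*20 - 501) = (-6/16)*(-140 - 501) = -6*1/16*(-641) = -3/8*(-641) = 1923/8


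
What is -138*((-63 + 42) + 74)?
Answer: -7314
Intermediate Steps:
-138*((-63 + 42) + 74) = -138*(-21 + 74) = -138*53 = -7314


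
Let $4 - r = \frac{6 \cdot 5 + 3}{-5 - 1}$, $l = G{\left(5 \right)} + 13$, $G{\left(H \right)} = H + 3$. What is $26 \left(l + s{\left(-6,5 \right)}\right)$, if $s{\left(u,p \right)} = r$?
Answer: $793$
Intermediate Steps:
$G{\left(H \right)} = 3 + H$
$l = 21$ ($l = \left(3 + 5\right) + 13 = 8 + 13 = 21$)
$r = \frac{19}{2}$ ($r = 4 - \frac{6 \cdot 5 + 3}{-5 - 1} = 4 - \frac{30 + 3}{-6} = 4 - 33 \left(- \frac{1}{6}\right) = 4 - - \frac{11}{2} = 4 + \frac{11}{2} = \frac{19}{2} \approx 9.5$)
$s{\left(u,p \right)} = \frac{19}{2}$
$26 \left(l + s{\left(-6,5 \right)}\right) = 26 \left(21 + \frac{19}{2}\right) = 26 \cdot \frac{61}{2} = 793$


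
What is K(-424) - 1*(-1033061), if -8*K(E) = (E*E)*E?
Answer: 10561189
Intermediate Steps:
K(E) = -E**3/8 (K(E) = -E*E*E/8 = -E**2*E/8 = -E**3/8)
K(-424) - 1*(-1033061) = -1/8*(-424)**3 - 1*(-1033061) = -1/8*(-76225024) + 1033061 = 9528128 + 1033061 = 10561189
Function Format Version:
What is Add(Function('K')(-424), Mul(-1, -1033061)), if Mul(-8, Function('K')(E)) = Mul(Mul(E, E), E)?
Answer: 10561189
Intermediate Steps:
Function('K')(E) = Mul(Rational(-1, 8), Pow(E, 3)) (Function('K')(E) = Mul(Rational(-1, 8), Mul(Mul(E, E), E)) = Mul(Rational(-1, 8), Mul(Pow(E, 2), E)) = Mul(Rational(-1, 8), Pow(E, 3)))
Add(Function('K')(-424), Mul(-1, -1033061)) = Add(Mul(Rational(-1, 8), Pow(-424, 3)), Mul(-1, -1033061)) = Add(Mul(Rational(-1, 8), -76225024), 1033061) = Add(9528128, 1033061) = 10561189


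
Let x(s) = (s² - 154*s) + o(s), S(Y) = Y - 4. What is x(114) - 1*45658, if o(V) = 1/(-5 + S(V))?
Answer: -5272889/105 ≈ -50218.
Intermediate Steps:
S(Y) = -4 + Y
o(V) = 1/(-9 + V) (o(V) = 1/(-5 + (-4 + V)) = 1/(-9 + V))
x(s) = s² + 1/(-9 + s) - 154*s (x(s) = (s² - 154*s) + 1/(-9 + s) = s² + 1/(-9 + s) - 154*s)
x(114) - 1*45658 = (1 + 114*(-154 + 114)*(-9 + 114))/(-9 + 114) - 1*45658 = (1 + 114*(-40)*105)/105 - 45658 = (1 - 478800)/105 - 45658 = (1/105)*(-478799) - 45658 = -478799/105 - 45658 = -5272889/105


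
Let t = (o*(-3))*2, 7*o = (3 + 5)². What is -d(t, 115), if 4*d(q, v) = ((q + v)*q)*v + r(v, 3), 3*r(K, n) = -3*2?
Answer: 9295729/98 ≈ 94854.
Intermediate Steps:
o = 64/7 (o = (3 + 5)²/7 = (⅐)*8² = (⅐)*64 = 64/7 ≈ 9.1429)
r(K, n) = -2 (r(K, n) = (-3*2)/3 = (⅓)*(-6) = -2)
t = -384/7 (t = ((64/7)*(-3))*2 = -192/7*2 = -384/7 ≈ -54.857)
d(q, v) = -½ + q*v*(q + v)/4 (d(q, v) = (((q + v)*q)*v - 2)/4 = ((q*(q + v))*v - 2)/4 = (q*v*(q + v) - 2)/4 = (-2 + q*v*(q + v))/4 = -½ + q*v*(q + v)/4)
-d(t, 115) = -(-½ + (¼)*(-384/7)*115² + (¼)*115*(-384/7)²) = -(-½ + (¼)*(-384/7)*13225 + (¼)*115*(147456/49)) = -(-½ - 1269600/7 + 4239360/49) = -1*(-9295729/98) = 9295729/98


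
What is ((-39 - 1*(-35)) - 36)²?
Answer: 1600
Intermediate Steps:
((-39 - 1*(-35)) - 36)² = ((-39 + 35) - 36)² = (-4 - 36)² = (-40)² = 1600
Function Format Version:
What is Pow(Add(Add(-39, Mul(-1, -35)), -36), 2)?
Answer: 1600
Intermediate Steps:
Pow(Add(Add(-39, Mul(-1, -35)), -36), 2) = Pow(Add(Add(-39, 35), -36), 2) = Pow(Add(-4, -36), 2) = Pow(-40, 2) = 1600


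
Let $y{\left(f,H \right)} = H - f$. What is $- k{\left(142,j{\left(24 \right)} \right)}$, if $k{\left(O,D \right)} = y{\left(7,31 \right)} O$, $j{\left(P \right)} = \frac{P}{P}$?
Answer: $-3408$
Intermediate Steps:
$j{\left(P \right)} = 1$
$k{\left(O,D \right)} = 24 O$ ($k{\left(O,D \right)} = \left(31 - 7\right) O = 24 O$)
$- k{\left(142,j{\left(24 \right)} \right)} = - 24 \cdot 142 = \left(-1\right) 3408 = -3408$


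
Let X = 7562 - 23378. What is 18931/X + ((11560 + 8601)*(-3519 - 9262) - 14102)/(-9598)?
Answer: 2037736244575/75900984 ≈ 26847.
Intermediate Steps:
X = -15816
18931/X + ((11560 + 8601)*(-3519 - 9262) - 14102)/(-9598) = 18931/(-15816) + ((11560 + 8601)*(-3519 - 9262) - 14102)/(-9598) = 18931*(-1/15816) + (20161*(-12781) - 14102)*(-1/9598) = -18931/15816 + (-257677741 - 14102)*(-1/9598) = -18931/15816 - 257691843*(-1/9598) = -18931/15816 + 257691843/9598 = 2037736244575/75900984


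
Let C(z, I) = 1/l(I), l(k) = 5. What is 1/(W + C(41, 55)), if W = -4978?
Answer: -5/24889 ≈ -0.00020089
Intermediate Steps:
C(z, I) = ⅕ (C(z, I) = 1/5 = ⅕)
1/(W + C(41, 55)) = 1/(-4978 + ⅕) = 1/(-24889/5) = -5/24889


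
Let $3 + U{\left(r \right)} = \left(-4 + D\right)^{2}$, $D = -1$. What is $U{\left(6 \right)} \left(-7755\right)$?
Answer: $-170610$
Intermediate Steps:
$U{\left(r \right)} = 22$ ($U{\left(r \right)} = -3 + \left(-4 - 1\right)^{2} = -3 + \left(-5\right)^{2} = -3 + 25 = 22$)
$U{\left(6 \right)} \left(-7755\right) = 22 \left(-7755\right) = -170610$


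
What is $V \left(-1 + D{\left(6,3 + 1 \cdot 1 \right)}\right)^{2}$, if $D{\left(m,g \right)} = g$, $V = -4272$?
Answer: $-38448$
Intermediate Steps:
$V \left(-1 + D{\left(6,3 + 1 \cdot 1 \right)}\right)^{2} = - 4272 \left(-1 + \left(3 + 1 \cdot 1\right)\right)^{2} = - 4272 \left(-1 + \left(3 + 1\right)\right)^{2} = - 4272 \left(-1 + 4\right)^{2} = - 4272 \cdot 3^{2} = \left(-4272\right) 9 = -38448$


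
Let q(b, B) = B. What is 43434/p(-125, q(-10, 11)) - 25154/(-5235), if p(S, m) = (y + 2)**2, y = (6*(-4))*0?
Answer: 113738803/10470 ≈ 10863.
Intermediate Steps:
y = 0 (y = -24*0 = 0)
p(S, m) = 4 (p(S, m) = (0 + 2)**2 = 2**2 = 4)
43434/p(-125, q(-10, 11)) - 25154/(-5235) = 43434/4 - 25154/(-5235) = 43434*(1/4) - 25154*(-1/5235) = 21717/2 + 25154/5235 = 113738803/10470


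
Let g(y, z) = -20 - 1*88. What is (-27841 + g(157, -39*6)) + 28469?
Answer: 520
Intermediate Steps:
g(y, z) = -108 (g(y, z) = -20 - 88 = -108)
(-27841 + g(157, -39*6)) + 28469 = (-27841 - 108) + 28469 = -27949 + 28469 = 520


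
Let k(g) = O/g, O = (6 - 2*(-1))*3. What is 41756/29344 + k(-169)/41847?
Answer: 24608641571/17293747016 ≈ 1.4230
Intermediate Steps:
O = 24 (O = (6 + 2)*3 = 8*3 = 24)
k(g) = 24/g
41756/29344 + k(-169)/41847 = 41756/29344 + (24/(-169))/41847 = 41756*(1/29344) + (24*(-1/169))*(1/41847) = 10439/7336 - 24/169*1/41847 = 10439/7336 - 8/2357381 = 24608641571/17293747016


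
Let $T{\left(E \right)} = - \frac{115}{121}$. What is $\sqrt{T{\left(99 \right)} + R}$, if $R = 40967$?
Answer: $\frac{2 \sqrt{1239223}}{11} \approx 202.4$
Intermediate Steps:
$T{\left(E \right)} = - \frac{115}{121}$ ($T{\left(E \right)} = \left(-115\right) \frac{1}{121} = - \frac{115}{121}$)
$\sqrt{T{\left(99 \right)} + R} = \sqrt{- \frac{115}{121} + 40967} = \sqrt{\frac{4956892}{121}} = \frac{2 \sqrt{1239223}}{11}$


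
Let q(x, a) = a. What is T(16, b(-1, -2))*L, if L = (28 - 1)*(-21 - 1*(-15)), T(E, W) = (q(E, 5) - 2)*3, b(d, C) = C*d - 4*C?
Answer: -1458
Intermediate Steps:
b(d, C) = -4*C + C*d
T(E, W) = 9 (T(E, W) = (5 - 2)*3 = 3*3 = 9)
L = -162 (L = 27*(-21 + 15) = 27*(-6) = -162)
T(16, b(-1, -2))*L = 9*(-162) = -1458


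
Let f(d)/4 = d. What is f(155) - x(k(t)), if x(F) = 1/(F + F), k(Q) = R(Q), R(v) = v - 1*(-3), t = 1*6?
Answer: 11159/18 ≈ 619.94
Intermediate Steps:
f(d) = 4*d
t = 6
R(v) = 3 + v (R(v) = v + 3 = 3 + v)
k(Q) = 3 + Q
x(F) = 1/(2*F)
f(155) - x(k(t)) = 4*155 - 1/(2*(3 + 6)) = 620 - 1/(2*9) = 620 - 1*1/18 = 620 - 1/18 = 11159/18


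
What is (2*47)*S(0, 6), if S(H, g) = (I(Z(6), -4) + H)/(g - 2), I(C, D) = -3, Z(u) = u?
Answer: -141/2 ≈ -70.500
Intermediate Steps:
S(H, g) = (-3 + H)/(-2 + g) (S(H, g) = (-3 + H)/(g - 2) = (-3 + H)/(-2 + g))
(2*47)*S(0, 6) = (2*47)*((-3 + 0)/(-2 + 6)) = 94*(-3/4) = -141/2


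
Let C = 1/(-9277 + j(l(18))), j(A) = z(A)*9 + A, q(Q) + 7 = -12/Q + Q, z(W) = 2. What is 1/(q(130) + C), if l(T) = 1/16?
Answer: 9629295/1183513387 ≈ 0.0081362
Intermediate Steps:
l(T) = 1/16
q(Q) = -7 + Q - 12/Q (q(Q) = -7 + (-12/Q + Q) = -7 + (Q - 12/Q) = -7 + Q - 12/Q)
j(A) = 18 + A (j(A) = 2*9 + A = 18 + A)
C = -16/148143 (C = 1/(-9277 + (18 + 1/16)) = 1/(-9277 + 289/16) = 1/(-148143/16) = -16/148143 ≈ -0.00010800)
1/(q(130) + C) = 1/((-7 + 130 - 12/130) - 16/148143) = 1/((-7 + 130 - 12*1/130) - 16/148143) = 1/((-7 + 130 - 6/65) - 16/148143) = 1/(7989/65 - 16/148143) = 1/(1183513387/9629295) = 9629295/1183513387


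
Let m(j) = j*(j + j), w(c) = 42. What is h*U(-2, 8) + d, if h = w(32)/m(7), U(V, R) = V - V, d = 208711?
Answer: 208711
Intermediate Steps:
U(V, R) = 0
m(j) = 2*j² (m(j) = j*(2*j) = 2*j²)
h = 3/7 (h = 42/((2*7²)) = 42/((2*49)) = 42/98 = 42*(1/98) = 3/7 ≈ 0.42857)
h*U(-2, 8) + d = (3/7)*0 + 208711 = 0 + 208711 = 208711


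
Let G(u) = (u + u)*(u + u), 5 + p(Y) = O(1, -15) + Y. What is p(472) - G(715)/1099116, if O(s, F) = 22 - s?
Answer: 133580927/274779 ≈ 486.14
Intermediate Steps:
p(Y) = 16 + Y (p(Y) = -5 + ((22 - 1*1) + Y) = -5 + ((22 - 1) + Y) = -5 + (21 + Y) = 16 + Y)
G(u) = 4*u² (G(u) = (2*u)*(2*u) = 4*u²)
p(472) - G(715)/1099116 = (16 + 472) - 4*715²/1099116 = 488 - 4*511225/1099116 = 488 - 2044900/1099116 = 488 - 1*511225/274779 = 488 - 511225/274779 = 133580927/274779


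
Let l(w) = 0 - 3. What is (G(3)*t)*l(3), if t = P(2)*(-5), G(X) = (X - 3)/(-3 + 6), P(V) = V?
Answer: 0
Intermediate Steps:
G(X) = -1 + X/3 (G(X) = (-3 + X)/3 = (-3 + X)*(⅓) = -1 + X/3)
t = -10 (t = 2*(-5) = -10)
l(w) = -3
(G(3)*t)*l(3) = ((-1 + (⅓)*3)*(-10))*(-3) = ((-1 + 1)*(-10))*(-3) = (0*(-10))*(-3) = 0*(-3) = 0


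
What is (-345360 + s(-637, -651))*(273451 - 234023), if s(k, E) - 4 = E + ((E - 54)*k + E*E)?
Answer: 20773785212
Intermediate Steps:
s(k, E) = 4 + E + E² + k*(-54 + E) (s(k, E) = 4 + (E + ((E - 54)*k + E*E)) = 4 + (E + ((-54 + E)*k + E²)) = 4 + (E + (k*(-54 + E) + E²)) = 4 + (E + (E² + k*(-54 + E))) = 4 + (E + E² + k*(-54 + E)) = 4 + E + E² + k*(-54 + E))
(-345360 + s(-637, -651))*(273451 - 234023) = (-345360 + (4 - 651 + (-651)² - 54*(-637) - 651*(-637)))*(273451 - 234023) = (-345360 + (4 - 651 + 423801 + 34398 + 414687))*39428 = (-345360 + 872239)*39428 = 526879*39428 = 20773785212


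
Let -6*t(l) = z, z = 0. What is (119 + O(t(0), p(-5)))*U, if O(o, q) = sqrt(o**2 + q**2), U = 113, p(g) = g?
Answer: 14012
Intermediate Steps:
t(l) = 0 (t(l) = -1/6*0 = 0)
(119 + O(t(0), p(-5)))*U = (119 + sqrt(0**2 + (-5)**2))*113 = (119 + sqrt(0 + 25))*113 = (119 + sqrt(25))*113 = (119 + 5)*113 = 124*113 = 14012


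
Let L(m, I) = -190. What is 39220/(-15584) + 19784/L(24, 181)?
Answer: -39470707/370120 ≈ -106.64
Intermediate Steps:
39220/(-15584) + 19784/L(24, 181) = 39220/(-15584) + 19784/(-190) = 39220*(-1/15584) + 19784*(-1/190) = -9805/3896 - 9892/95 = -39470707/370120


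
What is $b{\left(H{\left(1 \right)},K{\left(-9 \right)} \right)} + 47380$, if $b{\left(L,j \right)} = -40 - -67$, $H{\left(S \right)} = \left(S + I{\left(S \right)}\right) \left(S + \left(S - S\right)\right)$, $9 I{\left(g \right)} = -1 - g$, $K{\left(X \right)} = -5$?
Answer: $47407$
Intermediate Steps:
$I{\left(g \right)} = - \frac{1}{9} - \frac{g}{9}$ ($I{\left(g \right)} = \frac{-1 - g}{9} = - \frac{1}{9} - \frac{g}{9}$)
$H{\left(S \right)} = S \left(- \frac{1}{9} + \frac{8 S}{9}\right)$ ($H{\left(S \right)} = \left(S - \left(\frac{1}{9} + \frac{S}{9}\right)\right) \left(S + \left(S - S\right)\right) = \left(- \frac{1}{9} + \frac{8 S}{9}\right) \left(S + 0\right) = \left(- \frac{1}{9} + \frac{8 S}{9}\right) S = S \left(- \frac{1}{9} + \frac{8 S}{9}\right)$)
$b{\left(L,j \right)} = 27$ ($b{\left(L,j \right)} = -40 + 67 = 27$)
$b{\left(H{\left(1 \right)},K{\left(-9 \right)} \right)} + 47380 = 27 + 47380 = 47407$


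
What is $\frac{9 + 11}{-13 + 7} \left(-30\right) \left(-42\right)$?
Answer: $-4200$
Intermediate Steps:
$\frac{9 + 11}{-13 + 7} \left(-30\right) \left(-42\right) = \frac{20}{-6} \left(-30\right) \left(-42\right) = 20 \left(- \frac{1}{6}\right) \left(-30\right) \left(-42\right) = \left(- \frac{10}{3}\right) \left(-30\right) \left(-42\right) = 100 \left(-42\right) = -4200$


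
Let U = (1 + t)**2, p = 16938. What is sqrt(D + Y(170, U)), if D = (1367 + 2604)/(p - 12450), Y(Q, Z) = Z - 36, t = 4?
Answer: I*sqrt(420954)/204 ≈ 3.1804*I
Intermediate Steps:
U = 25 (U = (1 + 4)**2 = 5**2 = 25)
Y(Q, Z) = -36 + Z
D = 361/408 (D = (1367 + 2604)/(16938 - 12450) = 3971/4488 = 3971*(1/4488) = 361/408 ≈ 0.88480)
sqrt(D + Y(170, U)) = sqrt(361/408 + (-36 + 25)) = sqrt(361/408 - 11) = sqrt(-4127/408) = I*sqrt(420954)/204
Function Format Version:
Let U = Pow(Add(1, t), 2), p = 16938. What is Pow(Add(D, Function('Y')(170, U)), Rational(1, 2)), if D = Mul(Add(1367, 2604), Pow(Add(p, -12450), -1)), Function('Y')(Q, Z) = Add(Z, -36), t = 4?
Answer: Mul(Rational(1, 204), I, Pow(420954, Rational(1, 2))) ≈ Mul(3.1804, I)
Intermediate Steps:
U = 25 (U = Pow(Add(1, 4), 2) = Pow(5, 2) = 25)
Function('Y')(Q, Z) = Add(-36, Z)
D = Rational(361, 408) (D = Mul(Add(1367, 2604), Pow(Add(16938, -12450), -1)) = Mul(3971, Pow(4488, -1)) = Mul(3971, Rational(1, 4488)) = Rational(361, 408) ≈ 0.88480)
Pow(Add(D, Function('Y')(170, U)), Rational(1, 2)) = Pow(Add(Rational(361, 408), Add(-36, 25)), Rational(1, 2)) = Pow(Add(Rational(361, 408), -11), Rational(1, 2)) = Pow(Rational(-4127, 408), Rational(1, 2)) = Mul(Rational(1, 204), I, Pow(420954, Rational(1, 2)))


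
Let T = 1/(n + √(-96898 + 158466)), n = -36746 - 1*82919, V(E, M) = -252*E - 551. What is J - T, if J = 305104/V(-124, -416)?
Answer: 336075874416141/33813101247533 + 8*√962/14319650657 ≈ 9.9392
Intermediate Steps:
V(E, M) = -551 - 252*E
J = 305104/30697 (J = 305104/(-551 - 252*(-124)) = 305104/(-551 + 31248) = 305104/30697 ≈ 9.9392)
n = -119665 (n = -36746 - 82919 = -119665)
T = 1/(-119665 + 8*√962) (T = 1/(-119665 + √(-96898 + 158466)) = 1/(-119665 + √61568) = 1/(-119665 + 8*√962) ≈ -8.3740e-6)
J - T = 305104/30697 - (-9205/1101511589 - 8*√962/14319650657) = 305104/30697 + (9205/1101511589 + 8*√962/14319650657) = 336075874416141/33813101247533 + 8*√962/14319650657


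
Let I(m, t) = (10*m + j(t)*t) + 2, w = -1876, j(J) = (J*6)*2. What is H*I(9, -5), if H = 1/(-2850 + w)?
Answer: -196/2363 ≈ -0.082945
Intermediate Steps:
j(J) = 12*J (j(J) = (6*J)*2 = 12*J)
I(m, t) = 2 + 10*m + 12*t² (I(m, t) = (10*m + (12*t)*t) + 2 = (10*m + 12*t²) + 2 = 2 + 10*m + 12*t²)
H = -1/4726 (H = 1/(-2850 - 1876) = 1/(-4726) = -1/4726 ≈ -0.00021160)
H*I(9, -5) = -(2 + 10*9 + 12*(-5)²)/4726 = -(2 + 90 + 12*25)/4726 = -(2 + 90 + 300)/4726 = -1/4726*392 = -196/2363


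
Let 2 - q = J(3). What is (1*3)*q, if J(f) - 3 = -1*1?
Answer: 0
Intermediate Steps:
J(f) = 2 (J(f) = 3 - 1*1 = 3 - 1 = 2)
q = 0 (q = 2 - 1*2 = 2 - 2 = 0)
(1*3)*q = (1*3)*0 = 3*0 = 0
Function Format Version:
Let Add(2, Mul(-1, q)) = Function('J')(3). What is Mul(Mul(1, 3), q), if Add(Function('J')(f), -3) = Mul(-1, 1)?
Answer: 0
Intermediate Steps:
Function('J')(f) = 2 (Function('J')(f) = Add(3, Mul(-1, 1)) = Add(3, -1) = 2)
q = 0 (q = Add(2, Mul(-1, 2)) = Add(2, -2) = 0)
Mul(Mul(1, 3), q) = Mul(Mul(1, 3), 0) = Mul(3, 0) = 0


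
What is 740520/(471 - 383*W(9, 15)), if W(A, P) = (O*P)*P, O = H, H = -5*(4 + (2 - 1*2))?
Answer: 246840/574657 ≈ 0.42954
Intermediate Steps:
H = -20 (H = -5*(4 + (2 - 2)) = -5*(4 + 0) = -5*4 = -20)
O = -20
W(A, P) = -20*P**2 (W(A, P) = (-20*P)*P = -20*P**2)
740520/(471 - 383*W(9, 15)) = 740520/(471 - (-7660)*15**2) = 740520/(471 - (-7660)*225) = 740520/(471 - 383*(-4500)) = 740520/(471 + 1723500) = 740520/1723971 = 740520*(1/1723971) = 246840/574657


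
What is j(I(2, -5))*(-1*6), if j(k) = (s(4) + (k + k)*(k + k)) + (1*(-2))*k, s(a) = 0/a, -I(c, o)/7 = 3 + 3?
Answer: -42840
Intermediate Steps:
I(c, o) = -42 (I(c, o) = -7*(3 + 3) = -7*6 = -42)
s(a) = 0
j(k) = -2*k + 4*k² (j(k) = (0 + (k + k)*(k + k)) + (1*(-2))*k = (0 + (2*k)*(2*k)) - 2*k = (0 + 4*k²) - 2*k = 4*k² - 2*k = -2*k + 4*k²)
j(I(2, -5))*(-1*6) = (2*(-42)*(-1 + 2*(-42)))*(-1*6) = (2*(-42)*(-1 - 84))*(-6) = (2*(-42)*(-85))*(-6) = 7140*(-6) = -42840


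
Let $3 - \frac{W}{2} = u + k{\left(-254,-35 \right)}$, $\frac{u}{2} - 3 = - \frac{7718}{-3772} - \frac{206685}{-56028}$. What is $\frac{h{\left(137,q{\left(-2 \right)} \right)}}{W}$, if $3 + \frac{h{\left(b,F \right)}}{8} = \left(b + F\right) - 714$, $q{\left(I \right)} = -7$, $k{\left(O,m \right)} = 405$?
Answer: $\frac{898950584}{160597513} \approx 5.5975$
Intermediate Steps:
$u = \frac{6688597}{382858}$ ($u = 6 + 2 \left(- \frac{7718}{-3772} - \frac{206685}{-56028}\right) = 6 + 2 \left(\left(-7718\right) \left(- \frac{1}{3772}\right) - - \frac{68895}{18676}\right) = 6 + 2 \left(\frac{3859}{1886} + \frac{68895}{18676}\right) = 6 + 2 \cdot \frac{4391449}{765716} = 6 + \frac{4391449}{382858} = \frac{6688597}{382858} \approx 17.47$)
$W = - \frac{160597513}{191429}$ ($W = 6 - 2 \left(\frac{6688597}{382858} + 405\right) = 6 - \frac{161746087}{191429} = - \frac{160597513}{191429} \approx -838.94$)
$h{\left(b,F \right)} = -5736 + 8 F + 8 b$ ($h{\left(b,F \right)} = -24 + 8 \left(\left(b + F\right) - 714\right) = -24 + 8 \left(\left(F + b\right) - 714\right) = -24 + 8 \left(-714 + F + b\right) = -24 + \left(-5712 + 8 F + 8 b\right) = -5736 + 8 F + 8 b$)
$\frac{h{\left(137,q{\left(-2 \right)} \right)}}{W} = \frac{-5736 + 8 \left(-7\right) + 8 \cdot 137}{- \frac{160597513}{191429}} = \left(-5736 - 56 + 1096\right) \left(- \frac{191429}{160597513}\right) = \left(-4696\right) \left(- \frac{191429}{160597513}\right) = \frac{898950584}{160597513}$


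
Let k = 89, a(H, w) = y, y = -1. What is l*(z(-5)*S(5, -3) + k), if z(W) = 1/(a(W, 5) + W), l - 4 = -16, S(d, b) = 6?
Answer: -1056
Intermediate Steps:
a(H, w) = -1
l = -12 (l = 4 - 16 = -12)
z(W) = 1/(-1 + W)
l*(z(-5)*S(5, -3) + k) = -12*(6/(-1 - 5) + 89) = -12*(6/(-6) + 89) = -12*(-⅙*6 + 89) = -12*(-1 + 89) = -12*88 = -1056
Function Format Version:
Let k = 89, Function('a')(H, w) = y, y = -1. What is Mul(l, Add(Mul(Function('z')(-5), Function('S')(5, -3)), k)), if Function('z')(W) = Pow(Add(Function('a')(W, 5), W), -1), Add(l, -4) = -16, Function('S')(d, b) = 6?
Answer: -1056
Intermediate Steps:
Function('a')(H, w) = -1
l = -12 (l = Add(4, -16) = -12)
Function('z')(W) = Pow(Add(-1, W), -1)
Mul(l, Add(Mul(Function('z')(-5), Function('S')(5, -3)), k)) = Mul(-12, Add(Mul(Pow(Add(-1, -5), -1), 6), 89)) = Mul(-12, Add(Mul(Pow(-6, -1), 6), 89)) = Mul(-12, Add(Mul(Rational(-1, 6), 6), 89)) = Mul(-12, Add(-1, 89)) = Mul(-12, 88) = -1056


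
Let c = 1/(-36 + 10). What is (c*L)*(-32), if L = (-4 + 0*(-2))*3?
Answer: -192/13 ≈ -14.769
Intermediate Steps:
c = -1/26 (c = 1/(-26) = -1/26 ≈ -0.038462)
L = -12 (L = (-4 + 0)*3 = -4*3 = -12)
(c*L)*(-32) = -1/26*(-12)*(-32) = (6/13)*(-32) = -192/13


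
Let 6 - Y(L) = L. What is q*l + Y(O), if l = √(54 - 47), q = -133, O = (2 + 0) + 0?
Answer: 4 - 133*√7 ≈ -347.88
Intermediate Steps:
O = 2 (O = 2 + 0 = 2)
Y(L) = 6 - L
l = √7 ≈ 2.6458
q*l + Y(O) = -133*√7 + (6 - 1*2) = -133*√7 + (6 - 2) = -133*√7 + 4 = 4 - 133*√7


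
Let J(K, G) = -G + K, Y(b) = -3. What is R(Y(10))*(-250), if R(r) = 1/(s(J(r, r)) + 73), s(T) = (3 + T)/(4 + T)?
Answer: -200/59 ≈ -3.3898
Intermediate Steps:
J(K, G) = K - G
s(T) = (3 + T)/(4 + T)
R(r) = 4/295 (R(r) = 1/((3 + (r - r))/(4 + (r - r)) + 73) = 1/((3 + 0)/(4 + 0) + 73) = 1/(3/4 + 73) = 1/((¼)*3 + 73) = 1/(¾ + 73) = 1/(295/4) = 4/295)
R(Y(10))*(-250) = (4/295)*(-250) = -200/59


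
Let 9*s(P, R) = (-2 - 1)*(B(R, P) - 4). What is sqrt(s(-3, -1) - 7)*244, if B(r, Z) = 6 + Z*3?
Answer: 244*I*sqrt(42)/3 ≈ 527.1*I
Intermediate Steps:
B(r, Z) = 6 + 3*Z
s(P, R) = -2/3 - P (s(P, R) = ((-2 - 1)*((6 + 3*P) - 4))/9 = (-3*(2 + 3*P))/9 = (-6 - 9*P)/9 = -2/3 - P)
sqrt(s(-3, -1) - 7)*244 = sqrt((-2/3 - 1*(-3)) - 7)*244 = sqrt((-2/3 + 3) - 7)*244 = sqrt(7/3 - 7)*244 = sqrt(-14/3)*244 = (I*sqrt(42)/3)*244 = 244*I*sqrt(42)/3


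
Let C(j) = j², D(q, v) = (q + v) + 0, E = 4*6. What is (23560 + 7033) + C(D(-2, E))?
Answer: 31077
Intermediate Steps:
E = 24
D(q, v) = q + v
(23560 + 7033) + C(D(-2, E)) = (23560 + 7033) + (-2 + 24)² = 30593 + 22² = 30593 + 484 = 31077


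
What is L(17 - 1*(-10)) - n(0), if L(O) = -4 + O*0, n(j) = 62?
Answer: -66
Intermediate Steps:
L(O) = -4 (L(O) = -4 + 0 = -4)
L(17 - 1*(-10)) - n(0) = -4 - 1*62 = -4 - 62 = -66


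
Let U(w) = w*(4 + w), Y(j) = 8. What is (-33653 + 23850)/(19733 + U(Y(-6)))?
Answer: -9803/19829 ≈ -0.49438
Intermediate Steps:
(-33653 + 23850)/(19733 + U(Y(-6))) = (-33653 + 23850)/(19733 + 8*(4 + 8)) = -9803/(19733 + 8*12) = -9803/(19733 + 96) = -9803/19829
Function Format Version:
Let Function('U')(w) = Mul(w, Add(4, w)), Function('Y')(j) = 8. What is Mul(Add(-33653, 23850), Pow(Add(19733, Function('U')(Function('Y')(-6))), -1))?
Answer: Rational(-9803, 19829) ≈ -0.49438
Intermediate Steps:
Mul(Add(-33653, 23850), Pow(Add(19733, Function('U')(Function('Y')(-6))), -1)) = Mul(Add(-33653, 23850), Pow(Add(19733, Mul(8, Add(4, 8))), -1)) = Mul(-9803, Pow(Add(19733, Mul(8, 12)), -1)) = Mul(-9803, Pow(Add(19733, 96), -1)) = Mul(-9803, Pow(19829, -1)) = Mul(-9803, Rational(1, 19829)) = Rational(-9803, 19829)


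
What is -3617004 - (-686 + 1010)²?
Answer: -3721980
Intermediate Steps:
-3617004 - (-686 + 1010)² = -3617004 - 1*324² = -3617004 - 1*104976 = -3617004 - 104976 = -3721980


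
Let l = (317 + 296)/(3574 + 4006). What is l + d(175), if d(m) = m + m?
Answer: 2653613/7580 ≈ 350.08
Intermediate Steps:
d(m) = 2*m
l = 613/7580 ≈ 0.080871
l + d(175) = 613/7580 + 2*175 = 613/7580 + 350 = 2653613/7580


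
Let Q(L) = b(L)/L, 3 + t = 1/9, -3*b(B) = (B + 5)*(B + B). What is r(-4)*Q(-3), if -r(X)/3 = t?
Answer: -104/9 ≈ -11.556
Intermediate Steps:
b(B) = -2*B*(5 + B)/3 (b(B) = -(B + 5)*(B + B)/3 = -(5 + B)*2*B/3 = -2*B*(5 + B)/3)
t = -26/9 (t = -3 + 1/9 = -3 + ⅑ = -26/9 ≈ -2.8889)
r(X) = 26/3 (r(X) = -3*(-26/9) = 26/3)
Q(L) = -10/3 - 2*L/3 (Q(L) = (-2*L*(5 + L)/3)/L = -10/3 - 2*L/3)
r(-4)*Q(-3) = 26*(-10/3 - ⅔*(-3))/3 = 26*(-10/3 + 2)/3 = (26/3)*(-4/3) = -104/9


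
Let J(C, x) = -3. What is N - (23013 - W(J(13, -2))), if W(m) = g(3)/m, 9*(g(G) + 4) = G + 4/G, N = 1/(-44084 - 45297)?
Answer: -166602430079/7239861 ≈ -23012.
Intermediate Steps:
N = -1/89381 (N = 1/(-89381) = -1/89381 ≈ -1.1188e-5)
g(G) = -4 + G/9 + 4/(9*G) (g(G) = -4 + (G + 4/G)/9 = -4 + (G/9 + 4/(9*G)) = -4 + G/9 + 4/(9*G))
W(m) = -95/(27*m) (W(m) = ((1/9)*(4 + 3*(-36 + 3))/3)/m = ((1/9)*(1/3)*(4 + 3*(-33)))/m = ((1/9)*(1/3)*(4 - 99))/m = ((1/9)*(1/3)*(-95))/m = -95/(27*m))
N - (23013 - W(J(13, -2))) = -1/89381 - (23013 - (-95)/(27*(-3))) = -1/89381 - (23013 - (-95)*(-1)/(27*3)) = -1/89381 - (23013 - 1*95/81) = -1/89381 - (23013 - 95/81) = -1/89381 - 1*1863958/81 = -1/89381 - 1863958/81 = -166602430079/7239861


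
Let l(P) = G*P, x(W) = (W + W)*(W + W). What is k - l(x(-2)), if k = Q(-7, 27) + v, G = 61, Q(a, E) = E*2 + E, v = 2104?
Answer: 1209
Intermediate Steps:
Q(a, E) = 3*E (Q(a, E) = 2*E + E = 3*E)
x(W) = 4*W² (x(W) = (2*W)*(2*W) = 4*W²)
k = 2185 (k = 3*27 + 2104 = 81 + 2104 = 2185)
l(P) = 61*P
k - l(x(-2)) = 2185 - 61*4*(-2)² = 2185 - 61*4*4 = 2185 - 61*16 = 2185 - 1*976 = 2185 - 976 = 1209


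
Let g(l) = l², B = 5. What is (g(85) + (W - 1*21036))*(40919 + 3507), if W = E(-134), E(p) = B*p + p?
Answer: -649285990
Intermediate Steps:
E(p) = 6*p (E(p) = 5*p + p = 6*p)
W = -804 (W = 6*(-134) = -804)
(g(85) + (W - 1*21036))*(40919 + 3507) = (85² + (-804 - 1*21036))*(40919 + 3507) = (7225 + (-804 - 21036))*44426 = (7225 - 21840)*44426 = -14615*44426 = -649285990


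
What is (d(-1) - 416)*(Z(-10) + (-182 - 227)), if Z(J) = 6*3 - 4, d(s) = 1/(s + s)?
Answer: 329035/2 ≈ 1.6452e+5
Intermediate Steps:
d(s) = 1/(2*s)
Z(J) = 14 (Z(J) = 18 - 4 = 14)
(d(-1) - 416)*(Z(-10) + (-182 - 227)) = ((1/2)/(-1) - 416)*(14 + (-182 - 227)) = ((1/2)*(-1) - 416)*(14 - 409) = (-1/2 - 416)*(-395) = -833/2*(-395) = 329035/2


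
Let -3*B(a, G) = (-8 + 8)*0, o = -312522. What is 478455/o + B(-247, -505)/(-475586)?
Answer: -159485/104174 ≈ -1.5309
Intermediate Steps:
B(a, G) = 0 (B(a, G) = -(-8 + 8)*0/3 = -0*0 = -⅓*0 = 0)
478455/o + B(-247, -505)/(-475586) = 478455/(-312522) + 0/(-475586) = 478455*(-1/312522) + 0*(-1/475586) = -159485/104174 + 0 = -159485/104174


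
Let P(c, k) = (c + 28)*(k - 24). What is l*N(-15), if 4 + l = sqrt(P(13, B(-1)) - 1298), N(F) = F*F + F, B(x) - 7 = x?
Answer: -840 + 420*I*sqrt(509) ≈ -840.0 + 9475.6*I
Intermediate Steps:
B(x) = 7 + x
P(c, k) = (-24 + k)*(28 + c) (P(c, k) = (28 + c)*(-24 + k) = (-24 + k)*(28 + c))
N(F) = F + F**2 (N(F) = F**2 + F = F + F**2)
l = -4 + 2*I*sqrt(509) (l = -4 + sqrt((-672 - 24*13 + 28*(7 - 1) + 13*(7 - 1)) - 1298) = -4 + sqrt((-672 - 312 + 28*6 + 13*6) - 1298) = -4 + sqrt((-672 - 312 + 168 + 78) - 1298) = -4 + sqrt(-738 - 1298) = -4 + sqrt(-2036) = -4 + 2*I*sqrt(509) ≈ -4.0 + 45.122*I)
l*N(-15) = (-4 + 2*I*sqrt(509))*(-15*(1 - 15)) = (-4 + 2*I*sqrt(509))*(-15*(-14)) = (-4 + 2*I*sqrt(509))*210 = -840 + 420*I*sqrt(509)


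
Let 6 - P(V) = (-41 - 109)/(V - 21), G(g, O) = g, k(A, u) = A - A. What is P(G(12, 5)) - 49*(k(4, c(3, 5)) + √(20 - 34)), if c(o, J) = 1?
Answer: -32/3 - 49*I*√14 ≈ -10.667 - 183.34*I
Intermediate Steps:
k(A, u) = 0
P(V) = 6 + 150/(-21 + V) (P(V) = 6 - (-41 - 109)/(V - 21) = 6 - (-150)/(-21 + V) = 6 + 150/(-21 + V))
P(G(12, 5)) - 49*(k(4, c(3, 5)) + √(20 - 34)) = 6*(4 + 12)/(-21 + 12) - 49*(0 + √(20 - 34)) = 6*16/(-9) - 49*(0 + √(-14)) = 6*(-⅑)*16 - 49*(0 + I*√14) = -32/3 - 49*I*√14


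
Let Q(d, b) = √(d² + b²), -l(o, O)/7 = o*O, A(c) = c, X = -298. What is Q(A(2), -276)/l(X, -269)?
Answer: -√19045/280567 ≈ -0.00049187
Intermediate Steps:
l(o, O) = -7*O*o (l(o, O) = -7*o*O = -7*O*o)
Q(d, b) = √(b² + d²)
Q(A(2), -276)/l(X, -269) = √((-276)² + 2²)/((-7*(-269)*(-298))) = √(76176 + 4)/(-561134) = √76180*(-1/561134) = (2*√19045)*(-1/561134) = -√19045/280567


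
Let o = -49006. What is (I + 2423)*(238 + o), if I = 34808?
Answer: -1815681408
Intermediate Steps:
(I + 2423)*(238 + o) = (34808 + 2423)*(238 - 49006) = 37231*(-48768) = -1815681408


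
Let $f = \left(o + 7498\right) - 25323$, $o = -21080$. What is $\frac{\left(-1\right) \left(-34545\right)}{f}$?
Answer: $- \frac{6909}{7781} \approx -0.88793$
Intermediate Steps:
$f = -38905$ ($f = \left(-21080 + 7498\right) - 25323 = -13582 - 25323 = -38905$)
$\frac{\left(-1\right) \left(-34545\right)}{f} = \frac{\left(-1\right) \left(-34545\right)}{-38905} = 34545 \left(- \frac{1}{38905}\right) = - \frac{6909}{7781}$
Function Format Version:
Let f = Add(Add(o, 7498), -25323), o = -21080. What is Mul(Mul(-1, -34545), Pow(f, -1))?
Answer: Rational(-6909, 7781) ≈ -0.88793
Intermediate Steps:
f = -38905 (f = Add(Add(-21080, 7498), -25323) = Add(-13582, -25323) = -38905)
Mul(Mul(-1, -34545), Pow(f, -1)) = Mul(Mul(-1, -34545), Pow(-38905, -1)) = Mul(34545, Rational(-1, 38905)) = Rational(-6909, 7781)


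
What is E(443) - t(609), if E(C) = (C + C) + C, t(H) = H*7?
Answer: -2934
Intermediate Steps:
t(H) = 7*H
E(C) = 3*C (E(C) = 2*C + C = 3*C)
E(443) - t(609) = 3*443 - 7*609 = 1329 - 1*4263 = 1329 - 4263 = -2934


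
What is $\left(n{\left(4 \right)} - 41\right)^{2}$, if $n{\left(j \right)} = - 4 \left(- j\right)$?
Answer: $625$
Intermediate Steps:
$n{\left(j \right)} = 4 j$
$\left(n{\left(4 \right)} - 41\right)^{2} = \left(4 \cdot 4 - 41\right)^{2} = \left(16 - 41\right)^{2} = \left(-25\right)^{2} = 625$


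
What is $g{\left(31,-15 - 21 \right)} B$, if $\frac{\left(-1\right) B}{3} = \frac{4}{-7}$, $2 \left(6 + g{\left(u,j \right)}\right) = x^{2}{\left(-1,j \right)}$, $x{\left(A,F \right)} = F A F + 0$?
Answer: $\frac{10077624}{7} \approx 1.4397 \cdot 10^{6}$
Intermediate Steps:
$x{\left(A,F \right)} = A F^{2}$ ($x{\left(A,F \right)} = A F F + 0 = A F^{2} + 0 = A F^{2}$)
$g{\left(u,j \right)} = -6 + \frac{j^{4}}{2}$ ($g{\left(u,j \right)} = -6 + \frac{\left(- j^{2}\right)^{2}}{2} = -6 + \frac{j^{4}}{2}$)
$B = \frac{12}{7}$ ($B = - 3 \frac{4}{-7} = - 3 \cdot 4 \left(- \frac{1}{7}\right) = \left(-3\right) \left(- \frac{4}{7}\right) = \frac{12}{7} \approx 1.7143$)
$g{\left(31,-15 - 21 \right)} B = \left(-6 + \frac{\left(-15 - 21\right)^{4}}{2}\right) \frac{12}{7} = \left(-6 + \frac{\left(-36\right)^{4}}{2}\right) \frac{12}{7} = \left(-6 + \frac{1}{2} \cdot 1679616\right) \frac{12}{7} = \left(-6 + 839808\right) \frac{12}{7} = 839802 \cdot \frac{12}{7} = \frac{10077624}{7}$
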